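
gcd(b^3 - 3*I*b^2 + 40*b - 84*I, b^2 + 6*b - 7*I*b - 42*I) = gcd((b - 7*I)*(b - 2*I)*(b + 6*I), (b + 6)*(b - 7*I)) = b - 7*I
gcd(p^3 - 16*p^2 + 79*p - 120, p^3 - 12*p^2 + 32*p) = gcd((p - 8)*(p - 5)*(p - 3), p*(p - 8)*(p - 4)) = p - 8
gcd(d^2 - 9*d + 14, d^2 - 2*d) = d - 2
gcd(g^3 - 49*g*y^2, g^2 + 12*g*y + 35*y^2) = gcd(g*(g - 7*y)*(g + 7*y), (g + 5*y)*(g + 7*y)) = g + 7*y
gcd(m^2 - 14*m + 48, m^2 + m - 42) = m - 6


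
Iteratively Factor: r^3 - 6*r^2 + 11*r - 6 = (r - 3)*(r^2 - 3*r + 2) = (r - 3)*(r - 1)*(r - 2)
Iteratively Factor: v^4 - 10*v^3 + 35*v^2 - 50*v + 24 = (v - 3)*(v^3 - 7*v^2 + 14*v - 8) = (v - 3)*(v - 1)*(v^2 - 6*v + 8) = (v - 3)*(v - 2)*(v - 1)*(v - 4)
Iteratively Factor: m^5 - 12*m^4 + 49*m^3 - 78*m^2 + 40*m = (m)*(m^4 - 12*m^3 + 49*m^2 - 78*m + 40) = m*(m - 4)*(m^3 - 8*m^2 + 17*m - 10) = m*(m - 5)*(m - 4)*(m^2 - 3*m + 2) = m*(m - 5)*(m - 4)*(m - 1)*(m - 2)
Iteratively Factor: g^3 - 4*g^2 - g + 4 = (g + 1)*(g^2 - 5*g + 4) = (g - 4)*(g + 1)*(g - 1)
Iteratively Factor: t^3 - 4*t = (t)*(t^2 - 4) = t*(t + 2)*(t - 2)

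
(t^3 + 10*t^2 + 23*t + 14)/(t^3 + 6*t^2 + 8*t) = (t^2 + 8*t + 7)/(t*(t + 4))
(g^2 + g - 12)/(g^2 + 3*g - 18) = (g + 4)/(g + 6)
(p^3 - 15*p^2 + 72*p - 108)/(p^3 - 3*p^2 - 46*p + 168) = (p^2 - 9*p + 18)/(p^2 + 3*p - 28)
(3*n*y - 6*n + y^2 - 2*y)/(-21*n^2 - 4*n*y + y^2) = (y - 2)/(-7*n + y)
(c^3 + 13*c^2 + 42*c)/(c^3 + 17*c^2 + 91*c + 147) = c*(c + 6)/(c^2 + 10*c + 21)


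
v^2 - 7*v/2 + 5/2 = (v - 5/2)*(v - 1)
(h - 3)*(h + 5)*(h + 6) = h^3 + 8*h^2 - 3*h - 90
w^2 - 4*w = w*(w - 4)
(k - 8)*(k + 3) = k^2 - 5*k - 24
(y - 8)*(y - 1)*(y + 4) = y^3 - 5*y^2 - 28*y + 32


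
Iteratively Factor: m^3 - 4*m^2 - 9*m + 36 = (m - 3)*(m^2 - m - 12) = (m - 4)*(m - 3)*(m + 3)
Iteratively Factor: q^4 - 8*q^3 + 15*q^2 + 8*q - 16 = (q - 1)*(q^3 - 7*q^2 + 8*q + 16) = (q - 1)*(q + 1)*(q^2 - 8*q + 16) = (q - 4)*(q - 1)*(q + 1)*(q - 4)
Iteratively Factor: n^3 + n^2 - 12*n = (n)*(n^2 + n - 12) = n*(n + 4)*(n - 3)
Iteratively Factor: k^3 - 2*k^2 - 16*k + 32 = (k + 4)*(k^2 - 6*k + 8) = (k - 2)*(k + 4)*(k - 4)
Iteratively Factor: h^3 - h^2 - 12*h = (h)*(h^2 - h - 12) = h*(h - 4)*(h + 3)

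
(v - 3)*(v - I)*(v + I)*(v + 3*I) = v^4 - 3*v^3 + 3*I*v^3 + v^2 - 9*I*v^2 - 3*v + 3*I*v - 9*I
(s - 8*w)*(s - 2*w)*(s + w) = s^3 - 9*s^2*w + 6*s*w^2 + 16*w^3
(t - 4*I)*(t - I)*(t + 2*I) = t^3 - 3*I*t^2 + 6*t - 8*I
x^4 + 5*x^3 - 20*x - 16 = (x - 2)*(x + 1)*(x + 2)*(x + 4)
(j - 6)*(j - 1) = j^2 - 7*j + 6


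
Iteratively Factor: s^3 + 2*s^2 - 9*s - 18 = (s + 3)*(s^2 - s - 6) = (s - 3)*(s + 3)*(s + 2)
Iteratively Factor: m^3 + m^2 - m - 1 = (m + 1)*(m^2 - 1) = (m + 1)^2*(m - 1)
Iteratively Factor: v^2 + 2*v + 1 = (v + 1)*(v + 1)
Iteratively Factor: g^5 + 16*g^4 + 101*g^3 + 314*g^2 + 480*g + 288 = (g + 2)*(g^4 + 14*g^3 + 73*g^2 + 168*g + 144) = (g + 2)*(g + 3)*(g^3 + 11*g^2 + 40*g + 48) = (g + 2)*(g + 3)*(g + 4)*(g^2 + 7*g + 12) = (g + 2)*(g + 3)^2*(g + 4)*(g + 4)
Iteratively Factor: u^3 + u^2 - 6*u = (u - 2)*(u^2 + 3*u) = u*(u - 2)*(u + 3)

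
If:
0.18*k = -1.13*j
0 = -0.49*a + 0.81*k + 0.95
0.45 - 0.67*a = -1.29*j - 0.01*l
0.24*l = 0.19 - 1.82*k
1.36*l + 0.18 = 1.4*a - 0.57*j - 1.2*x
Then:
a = 0.94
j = 0.10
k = -0.61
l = 5.38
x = -5.20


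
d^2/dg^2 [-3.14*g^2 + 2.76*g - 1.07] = -6.28000000000000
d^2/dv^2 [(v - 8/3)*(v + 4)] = 2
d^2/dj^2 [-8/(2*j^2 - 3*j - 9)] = 16*(-4*j^2 + 6*j + (4*j - 3)^2 + 18)/(-2*j^2 + 3*j + 9)^3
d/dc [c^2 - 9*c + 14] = 2*c - 9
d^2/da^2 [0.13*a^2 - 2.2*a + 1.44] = 0.260000000000000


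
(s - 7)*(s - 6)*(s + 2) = s^3 - 11*s^2 + 16*s + 84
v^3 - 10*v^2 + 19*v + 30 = (v - 6)*(v - 5)*(v + 1)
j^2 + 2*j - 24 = (j - 4)*(j + 6)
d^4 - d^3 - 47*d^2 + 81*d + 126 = (d - 6)*(d - 3)*(d + 1)*(d + 7)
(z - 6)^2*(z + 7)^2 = z^4 + 2*z^3 - 83*z^2 - 84*z + 1764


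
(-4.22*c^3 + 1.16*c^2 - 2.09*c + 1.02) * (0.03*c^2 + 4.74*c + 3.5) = -0.1266*c^5 - 19.968*c^4 - 9.3343*c^3 - 5.816*c^2 - 2.4802*c + 3.57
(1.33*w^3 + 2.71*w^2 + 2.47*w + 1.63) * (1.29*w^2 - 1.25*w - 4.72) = 1.7157*w^5 + 1.8334*w^4 - 6.4788*w^3 - 13.776*w^2 - 13.6959*w - 7.6936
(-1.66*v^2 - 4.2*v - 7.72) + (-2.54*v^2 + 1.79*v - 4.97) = -4.2*v^2 - 2.41*v - 12.69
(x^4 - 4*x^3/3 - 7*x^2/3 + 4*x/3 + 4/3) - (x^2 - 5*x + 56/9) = x^4 - 4*x^3/3 - 10*x^2/3 + 19*x/3 - 44/9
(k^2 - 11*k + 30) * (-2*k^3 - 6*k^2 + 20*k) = -2*k^5 + 16*k^4 + 26*k^3 - 400*k^2 + 600*k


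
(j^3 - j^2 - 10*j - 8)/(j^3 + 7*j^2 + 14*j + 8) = (j - 4)/(j + 4)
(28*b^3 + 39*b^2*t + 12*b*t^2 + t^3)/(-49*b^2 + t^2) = (4*b^2 + 5*b*t + t^2)/(-7*b + t)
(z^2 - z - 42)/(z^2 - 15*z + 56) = (z + 6)/(z - 8)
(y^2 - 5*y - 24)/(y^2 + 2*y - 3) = (y - 8)/(y - 1)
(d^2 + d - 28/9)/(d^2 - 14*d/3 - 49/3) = (d - 4/3)/(d - 7)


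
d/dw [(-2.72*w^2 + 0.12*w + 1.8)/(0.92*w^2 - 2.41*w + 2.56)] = (6.4448*w^2 - 17.2384*w + 4.6452)/(0.8464*w^4 - 4.4344*w^3 + 10.5185*w^2 - 12.3392*w + 6.5536)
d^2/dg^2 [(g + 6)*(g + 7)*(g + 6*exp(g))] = 6*g^2*exp(g) + 102*g*exp(g) + 6*g + 420*exp(g) + 26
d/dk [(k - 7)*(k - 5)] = 2*k - 12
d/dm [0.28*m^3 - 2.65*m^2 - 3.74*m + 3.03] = 0.84*m^2 - 5.3*m - 3.74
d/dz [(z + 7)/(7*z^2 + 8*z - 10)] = (7*z^2 + 8*z - 2*(z + 7)*(7*z + 4) - 10)/(7*z^2 + 8*z - 10)^2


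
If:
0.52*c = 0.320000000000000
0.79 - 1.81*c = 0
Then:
No Solution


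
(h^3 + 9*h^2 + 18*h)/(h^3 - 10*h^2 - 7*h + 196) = h*(h^2 + 9*h + 18)/(h^3 - 10*h^2 - 7*h + 196)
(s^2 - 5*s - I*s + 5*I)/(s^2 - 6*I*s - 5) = (s - 5)/(s - 5*I)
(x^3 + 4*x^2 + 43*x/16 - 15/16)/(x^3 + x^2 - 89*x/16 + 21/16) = (4*x + 5)/(4*x - 7)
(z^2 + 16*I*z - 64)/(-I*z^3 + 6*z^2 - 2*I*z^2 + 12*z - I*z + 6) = (I*z^2 - 16*z - 64*I)/(z^3 + z^2*(2 + 6*I) + z*(1 + 12*I) + 6*I)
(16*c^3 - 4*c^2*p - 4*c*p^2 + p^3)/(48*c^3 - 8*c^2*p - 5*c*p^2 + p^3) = (-4*c^2 + p^2)/(-12*c^2 - c*p + p^2)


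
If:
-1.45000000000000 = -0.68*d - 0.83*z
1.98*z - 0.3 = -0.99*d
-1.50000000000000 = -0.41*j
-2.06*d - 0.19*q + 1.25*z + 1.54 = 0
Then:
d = 5.00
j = 3.66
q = -61.52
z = -2.35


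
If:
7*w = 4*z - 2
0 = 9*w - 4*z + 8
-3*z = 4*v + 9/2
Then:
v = 39/16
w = -3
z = -19/4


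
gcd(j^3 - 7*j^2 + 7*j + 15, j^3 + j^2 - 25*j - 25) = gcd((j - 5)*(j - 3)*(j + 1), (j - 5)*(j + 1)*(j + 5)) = j^2 - 4*j - 5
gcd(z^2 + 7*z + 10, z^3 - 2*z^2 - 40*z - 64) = z + 2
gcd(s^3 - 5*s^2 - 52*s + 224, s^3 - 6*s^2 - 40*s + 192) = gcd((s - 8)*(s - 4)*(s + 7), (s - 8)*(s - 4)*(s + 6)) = s^2 - 12*s + 32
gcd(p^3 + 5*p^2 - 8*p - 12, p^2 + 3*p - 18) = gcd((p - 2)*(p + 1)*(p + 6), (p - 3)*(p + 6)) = p + 6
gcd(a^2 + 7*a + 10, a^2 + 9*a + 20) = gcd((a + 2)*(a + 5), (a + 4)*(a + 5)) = a + 5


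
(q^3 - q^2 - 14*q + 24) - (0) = q^3 - q^2 - 14*q + 24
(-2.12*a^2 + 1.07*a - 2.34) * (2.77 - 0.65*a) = 1.378*a^3 - 6.5679*a^2 + 4.4849*a - 6.4818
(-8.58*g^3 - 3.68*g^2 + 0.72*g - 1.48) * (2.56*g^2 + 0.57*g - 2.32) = -21.9648*g^5 - 14.3114*g^4 + 19.6512*g^3 + 5.1592*g^2 - 2.514*g + 3.4336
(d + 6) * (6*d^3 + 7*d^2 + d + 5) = 6*d^4 + 43*d^3 + 43*d^2 + 11*d + 30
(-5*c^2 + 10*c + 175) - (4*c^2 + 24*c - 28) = -9*c^2 - 14*c + 203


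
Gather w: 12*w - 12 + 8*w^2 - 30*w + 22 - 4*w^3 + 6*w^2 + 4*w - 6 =-4*w^3 + 14*w^2 - 14*w + 4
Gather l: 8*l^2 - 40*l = 8*l^2 - 40*l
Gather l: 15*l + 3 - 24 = 15*l - 21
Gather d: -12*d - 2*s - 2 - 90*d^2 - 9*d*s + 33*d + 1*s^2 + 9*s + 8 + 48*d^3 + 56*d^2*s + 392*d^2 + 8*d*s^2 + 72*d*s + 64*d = 48*d^3 + d^2*(56*s + 302) + d*(8*s^2 + 63*s + 85) + s^2 + 7*s + 6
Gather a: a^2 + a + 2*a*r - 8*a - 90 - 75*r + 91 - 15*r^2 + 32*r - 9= a^2 + a*(2*r - 7) - 15*r^2 - 43*r - 8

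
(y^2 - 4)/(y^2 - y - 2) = (y + 2)/(y + 1)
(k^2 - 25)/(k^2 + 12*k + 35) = (k - 5)/(k + 7)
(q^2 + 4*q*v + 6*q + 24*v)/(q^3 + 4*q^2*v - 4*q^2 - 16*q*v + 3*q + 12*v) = (q + 6)/(q^2 - 4*q + 3)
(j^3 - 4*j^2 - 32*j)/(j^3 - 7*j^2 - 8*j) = (j + 4)/(j + 1)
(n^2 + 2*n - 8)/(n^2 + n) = (n^2 + 2*n - 8)/(n*(n + 1))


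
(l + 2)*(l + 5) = l^2 + 7*l + 10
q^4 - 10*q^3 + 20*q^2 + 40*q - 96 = (q - 6)*(q - 4)*(q - 2)*(q + 2)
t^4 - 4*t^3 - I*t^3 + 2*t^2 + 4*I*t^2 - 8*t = t*(t - 4)*(t - 2*I)*(t + I)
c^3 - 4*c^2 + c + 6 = (c - 3)*(c - 2)*(c + 1)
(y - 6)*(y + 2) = y^2 - 4*y - 12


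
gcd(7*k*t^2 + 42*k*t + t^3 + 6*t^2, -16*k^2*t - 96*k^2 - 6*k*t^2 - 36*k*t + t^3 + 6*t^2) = t + 6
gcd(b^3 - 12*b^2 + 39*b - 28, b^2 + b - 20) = b - 4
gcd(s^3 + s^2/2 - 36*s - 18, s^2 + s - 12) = 1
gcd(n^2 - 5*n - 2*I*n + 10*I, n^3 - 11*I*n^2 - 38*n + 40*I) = n - 2*I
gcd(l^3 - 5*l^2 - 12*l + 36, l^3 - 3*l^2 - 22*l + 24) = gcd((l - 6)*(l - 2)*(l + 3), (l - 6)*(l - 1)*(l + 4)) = l - 6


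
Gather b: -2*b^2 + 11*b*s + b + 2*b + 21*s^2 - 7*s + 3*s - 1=-2*b^2 + b*(11*s + 3) + 21*s^2 - 4*s - 1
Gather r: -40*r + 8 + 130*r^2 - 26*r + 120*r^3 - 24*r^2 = 120*r^3 + 106*r^2 - 66*r + 8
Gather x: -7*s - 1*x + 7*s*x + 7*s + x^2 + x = 7*s*x + x^2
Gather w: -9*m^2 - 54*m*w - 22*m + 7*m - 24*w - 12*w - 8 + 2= -9*m^2 - 15*m + w*(-54*m - 36) - 6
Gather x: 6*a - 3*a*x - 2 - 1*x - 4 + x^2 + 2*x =6*a + x^2 + x*(1 - 3*a) - 6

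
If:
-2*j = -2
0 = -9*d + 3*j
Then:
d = 1/3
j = 1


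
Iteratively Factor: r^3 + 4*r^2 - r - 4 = (r - 1)*(r^2 + 5*r + 4) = (r - 1)*(r + 4)*(r + 1)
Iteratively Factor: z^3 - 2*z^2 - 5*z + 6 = (z + 2)*(z^2 - 4*z + 3) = (z - 1)*(z + 2)*(z - 3)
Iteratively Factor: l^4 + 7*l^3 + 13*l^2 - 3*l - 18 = (l + 3)*(l^3 + 4*l^2 + l - 6) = (l + 2)*(l + 3)*(l^2 + 2*l - 3) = (l + 2)*(l + 3)^2*(l - 1)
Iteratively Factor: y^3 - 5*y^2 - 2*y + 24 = (y + 2)*(y^2 - 7*y + 12) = (y - 4)*(y + 2)*(y - 3)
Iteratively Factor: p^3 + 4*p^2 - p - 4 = (p + 1)*(p^2 + 3*p - 4) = (p - 1)*(p + 1)*(p + 4)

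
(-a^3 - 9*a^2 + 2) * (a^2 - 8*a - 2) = -a^5 - a^4 + 74*a^3 + 20*a^2 - 16*a - 4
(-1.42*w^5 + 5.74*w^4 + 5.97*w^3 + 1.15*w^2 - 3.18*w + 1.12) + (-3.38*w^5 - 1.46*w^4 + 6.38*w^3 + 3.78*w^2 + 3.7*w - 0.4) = -4.8*w^5 + 4.28*w^4 + 12.35*w^3 + 4.93*w^2 + 0.52*w + 0.72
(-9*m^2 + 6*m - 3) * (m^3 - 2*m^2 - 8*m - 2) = -9*m^5 + 24*m^4 + 57*m^3 - 24*m^2 + 12*m + 6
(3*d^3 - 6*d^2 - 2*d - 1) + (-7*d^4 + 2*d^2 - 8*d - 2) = -7*d^4 + 3*d^3 - 4*d^2 - 10*d - 3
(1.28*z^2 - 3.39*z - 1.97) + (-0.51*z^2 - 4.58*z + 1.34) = 0.77*z^2 - 7.97*z - 0.63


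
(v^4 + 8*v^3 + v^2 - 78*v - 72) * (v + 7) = v^5 + 15*v^4 + 57*v^3 - 71*v^2 - 618*v - 504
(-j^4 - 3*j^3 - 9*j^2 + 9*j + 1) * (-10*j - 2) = 10*j^5 + 32*j^4 + 96*j^3 - 72*j^2 - 28*j - 2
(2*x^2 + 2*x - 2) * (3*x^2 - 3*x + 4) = 6*x^4 - 4*x^2 + 14*x - 8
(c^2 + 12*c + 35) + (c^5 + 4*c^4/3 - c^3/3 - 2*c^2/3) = c^5 + 4*c^4/3 - c^3/3 + c^2/3 + 12*c + 35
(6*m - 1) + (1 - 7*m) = -m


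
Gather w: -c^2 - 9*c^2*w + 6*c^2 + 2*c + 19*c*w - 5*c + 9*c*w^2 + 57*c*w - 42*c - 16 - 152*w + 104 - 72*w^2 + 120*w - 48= 5*c^2 - 45*c + w^2*(9*c - 72) + w*(-9*c^2 + 76*c - 32) + 40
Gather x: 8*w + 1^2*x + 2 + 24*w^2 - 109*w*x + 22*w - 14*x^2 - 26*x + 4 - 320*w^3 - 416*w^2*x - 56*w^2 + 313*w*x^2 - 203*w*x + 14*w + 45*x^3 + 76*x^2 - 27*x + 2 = -320*w^3 - 32*w^2 + 44*w + 45*x^3 + x^2*(313*w + 62) + x*(-416*w^2 - 312*w - 52) + 8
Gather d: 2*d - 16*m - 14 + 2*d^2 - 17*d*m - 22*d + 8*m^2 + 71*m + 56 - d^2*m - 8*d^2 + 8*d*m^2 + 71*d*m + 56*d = d^2*(-m - 6) + d*(8*m^2 + 54*m + 36) + 8*m^2 + 55*m + 42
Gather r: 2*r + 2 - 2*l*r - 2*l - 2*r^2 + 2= -2*l - 2*r^2 + r*(2 - 2*l) + 4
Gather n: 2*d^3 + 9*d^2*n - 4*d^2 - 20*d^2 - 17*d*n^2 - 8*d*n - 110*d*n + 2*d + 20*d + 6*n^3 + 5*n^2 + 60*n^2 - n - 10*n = 2*d^3 - 24*d^2 + 22*d + 6*n^3 + n^2*(65 - 17*d) + n*(9*d^2 - 118*d - 11)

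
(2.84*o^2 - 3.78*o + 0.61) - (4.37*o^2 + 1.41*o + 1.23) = -1.53*o^2 - 5.19*o - 0.62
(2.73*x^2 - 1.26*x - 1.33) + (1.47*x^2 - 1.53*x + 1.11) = 4.2*x^2 - 2.79*x - 0.22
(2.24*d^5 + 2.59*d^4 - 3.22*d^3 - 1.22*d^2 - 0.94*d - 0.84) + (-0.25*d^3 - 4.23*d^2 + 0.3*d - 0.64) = 2.24*d^5 + 2.59*d^4 - 3.47*d^3 - 5.45*d^2 - 0.64*d - 1.48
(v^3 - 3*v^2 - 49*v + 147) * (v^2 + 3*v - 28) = v^5 - 86*v^3 + 84*v^2 + 1813*v - 4116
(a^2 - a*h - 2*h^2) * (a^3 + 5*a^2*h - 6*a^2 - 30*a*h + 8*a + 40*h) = a^5 + 4*a^4*h - 6*a^4 - 7*a^3*h^2 - 24*a^3*h + 8*a^3 - 10*a^2*h^3 + 42*a^2*h^2 + 32*a^2*h + 60*a*h^3 - 56*a*h^2 - 80*h^3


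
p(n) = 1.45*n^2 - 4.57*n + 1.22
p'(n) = 2.9*n - 4.57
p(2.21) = -1.80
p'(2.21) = 1.84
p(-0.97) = 7.02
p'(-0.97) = -7.38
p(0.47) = -0.61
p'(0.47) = -3.21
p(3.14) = 1.17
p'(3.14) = 4.54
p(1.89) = -2.24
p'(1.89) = 0.91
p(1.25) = -2.23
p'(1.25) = -0.94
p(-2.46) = 21.24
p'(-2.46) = -11.70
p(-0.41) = 3.34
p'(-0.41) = -5.76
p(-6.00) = 80.84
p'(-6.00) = -21.97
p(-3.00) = 27.98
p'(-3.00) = -13.27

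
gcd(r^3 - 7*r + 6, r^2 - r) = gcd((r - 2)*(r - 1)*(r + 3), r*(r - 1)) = r - 1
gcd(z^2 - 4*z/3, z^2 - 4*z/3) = z^2 - 4*z/3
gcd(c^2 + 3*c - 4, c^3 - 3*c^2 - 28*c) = c + 4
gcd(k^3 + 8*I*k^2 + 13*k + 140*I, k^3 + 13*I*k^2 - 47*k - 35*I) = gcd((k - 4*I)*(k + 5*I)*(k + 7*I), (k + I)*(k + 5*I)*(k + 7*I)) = k^2 + 12*I*k - 35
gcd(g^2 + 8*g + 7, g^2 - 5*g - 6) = g + 1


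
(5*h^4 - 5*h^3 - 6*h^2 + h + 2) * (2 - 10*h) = -50*h^5 + 60*h^4 + 50*h^3 - 22*h^2 - 18*h + 4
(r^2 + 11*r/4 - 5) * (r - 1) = r^3 + 7*r^2/4 - 31*r/4 + 5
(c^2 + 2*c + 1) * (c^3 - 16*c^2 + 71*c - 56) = c^5 - 14*c^4 + 40*c^3 + 70*c^2 - 41*c - 56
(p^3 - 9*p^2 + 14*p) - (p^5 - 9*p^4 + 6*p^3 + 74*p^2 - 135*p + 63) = -p^5 + 9*p^4 - 5*p^3 - 83*p^2 + 149*p - 63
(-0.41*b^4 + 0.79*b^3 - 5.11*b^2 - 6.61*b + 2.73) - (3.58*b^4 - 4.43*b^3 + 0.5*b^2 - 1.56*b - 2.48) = -3.99*b^4 + 5.22*b^3 - 5.61*b^2 - 5.05*b + 5.21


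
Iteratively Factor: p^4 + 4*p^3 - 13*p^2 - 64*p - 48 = (p + 1)*(p^3 + 3*p^2 - 16*p - 48) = (p + 1)*(p + 4)*(p^2 - p - 12) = (p - 4)*(p + 1)*(p + 4)*(p + 3)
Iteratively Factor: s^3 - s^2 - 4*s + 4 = (s - 2)*(s^2 + s - 2) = (s - 2)*(s - 1)*(s + 2)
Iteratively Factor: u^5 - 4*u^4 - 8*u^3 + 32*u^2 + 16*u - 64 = (u + 2)*(u^4 - 6*u^3 + 4*u^2 + 24*u - 32) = (u - 4)*(u + 2)*(u^3 - 2*u^2 - 4*u + 8) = (u - 4)*(u - 2)*(u + 2)*(u^2 - 4) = (u - 4)*(u - 2)^2*(u + 2)*(u + 2)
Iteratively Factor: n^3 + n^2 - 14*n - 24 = (n + 2)*(n^2 - n - 12) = (n + 2)*(n + 3)*(n - 4)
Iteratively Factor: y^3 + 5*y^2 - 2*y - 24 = (y - 2)*(y^2 + 7*y + 12) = (y - 2)*(y + 4)*(y + 3)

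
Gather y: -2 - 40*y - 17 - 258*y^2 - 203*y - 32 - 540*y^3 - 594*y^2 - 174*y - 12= -540*y^3 - 852*y^2 - 417*y - 63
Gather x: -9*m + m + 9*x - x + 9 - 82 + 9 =-8*m + 8*x - 64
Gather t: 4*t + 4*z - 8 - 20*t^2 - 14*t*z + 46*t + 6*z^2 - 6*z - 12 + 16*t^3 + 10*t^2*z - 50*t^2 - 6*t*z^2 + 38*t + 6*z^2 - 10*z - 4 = 16*t^3 + t^2*(10*z - 70) + t*(-6*z^2 - 14*z + 88) + 12*z^2 - 12*z - 24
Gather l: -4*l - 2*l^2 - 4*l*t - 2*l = -2*l^2 + l*(-4*t - 6)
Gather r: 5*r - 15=5*r - 15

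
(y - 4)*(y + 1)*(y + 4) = y^3 + y^2 - 16*y - 16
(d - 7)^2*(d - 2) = d^3 - 16*d^2 + 77*d - 98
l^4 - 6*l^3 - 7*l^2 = l^2*(l - 7)*(l + 1)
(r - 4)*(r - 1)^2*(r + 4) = r^4 - 2*r^3 - 15*r^2 + 32*r - 16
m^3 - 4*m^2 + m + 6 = (m - 3)*(m - 2)*(m + 1)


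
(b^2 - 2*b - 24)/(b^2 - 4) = (b^2 - 2*b - 24)/(b^2 - 4)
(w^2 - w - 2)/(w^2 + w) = (w - 2)/w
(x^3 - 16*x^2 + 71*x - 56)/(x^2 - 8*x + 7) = x - 8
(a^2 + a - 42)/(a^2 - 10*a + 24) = (a + 7)/(a - 4)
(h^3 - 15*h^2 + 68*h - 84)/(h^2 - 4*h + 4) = (h^2 - 13*h + 42)/(h - 2)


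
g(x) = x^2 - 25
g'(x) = 2*x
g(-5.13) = 1.32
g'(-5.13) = -10.26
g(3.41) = -13.37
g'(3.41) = 6.82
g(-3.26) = -14.37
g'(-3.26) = -6.52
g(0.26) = -24.93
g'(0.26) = 0.52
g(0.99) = -24.02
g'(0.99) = 1.98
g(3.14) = -15.14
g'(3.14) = 6.28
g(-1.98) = -21.08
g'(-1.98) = -3.96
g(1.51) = -22.72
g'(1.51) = 3.02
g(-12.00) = 119.00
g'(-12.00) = -24.00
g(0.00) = -25.00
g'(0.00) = 0.00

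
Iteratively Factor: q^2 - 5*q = (q - 5)*(q)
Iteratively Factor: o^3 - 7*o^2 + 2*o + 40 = (o - 4)*(o^2 - 3*o - 10) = (o - 4)*(o + 2)*(o - 5)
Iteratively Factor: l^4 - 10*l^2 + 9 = (l + 3)*(l^3 - 3*l^2 - l + 3) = (l - 1)*(l + 3)*(l^2 - 2*l - 3) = (l - 3)*(l - 1)*(l + 3)*(l + 1)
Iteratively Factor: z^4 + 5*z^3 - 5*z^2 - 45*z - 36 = (z + 3)*(z^3 + 2*z^2 - 11*z - 12) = (z - 3)*(z + 3)*(z^2 + 5*z + 4) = (z - 3)*(z + 1)*(z + 3)*(z + 4)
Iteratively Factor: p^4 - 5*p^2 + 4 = (p - 1)*(p^3 + p^2 - 4*p - 4) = (p - 1)*(p + 1)*(p^2 - 4) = (p - 1)*(p + 1)*(p + 2)*(p - 2)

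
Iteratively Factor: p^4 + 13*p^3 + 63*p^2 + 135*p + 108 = (p + 4)*(p^3 + 9*p^2 + 27*p + 27) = (p + 3)*(p + 4)*(p^2 + 6*p + 9) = (p + 3)^2*(p + 4)*(p + 3)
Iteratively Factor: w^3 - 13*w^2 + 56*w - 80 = (w - 4)*(w^2 - 9*w + 20) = (w - 5)*(w - 4)*(w - 4)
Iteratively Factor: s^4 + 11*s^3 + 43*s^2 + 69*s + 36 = (s + 1)*(s^3 + 10*s^2 + 33*s + 36) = (s + 1)*(s + 3)*(s^2 + 7*s + 12) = (s + 1)*(s + 3)*(s + 4)*(s + 3)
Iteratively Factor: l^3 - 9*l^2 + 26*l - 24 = (l - 4)*(l^2 - 5*l + 6) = (l - 4)*(l - 3)*(l - 2)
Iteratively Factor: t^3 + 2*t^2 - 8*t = (t)*(t^2 + 2*t - 8) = t*(t + 4)*(t - 2)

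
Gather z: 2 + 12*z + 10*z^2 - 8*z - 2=10*z^2 + 4*z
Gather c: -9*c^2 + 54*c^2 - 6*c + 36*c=45*c^2 + 30*c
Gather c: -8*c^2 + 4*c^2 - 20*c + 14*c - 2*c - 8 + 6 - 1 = -4*c^2 - 8*c - 3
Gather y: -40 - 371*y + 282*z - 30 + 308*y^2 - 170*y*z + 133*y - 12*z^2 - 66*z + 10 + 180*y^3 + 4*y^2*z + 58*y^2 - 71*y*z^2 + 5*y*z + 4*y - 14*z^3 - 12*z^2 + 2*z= 180*y^3 + y^2*(4*z + 366) + y*(-71*z^2 - 165*z - 234) - 14*z^3 - 24*z^2 + 218*z - 60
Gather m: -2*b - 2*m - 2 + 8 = -2*b - 2*m + 6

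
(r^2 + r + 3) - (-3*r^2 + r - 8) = 4*r^2 + 11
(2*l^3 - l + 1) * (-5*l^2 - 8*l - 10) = -10*l^5 - 16*l^4 - 15*l^3 + 3*l^2 + 2*l - 10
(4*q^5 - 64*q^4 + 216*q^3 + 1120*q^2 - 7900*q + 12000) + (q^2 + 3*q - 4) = 4*q^5 - 64*q^4 + 216*q^3 + 1121*q^2 - 7897*q + 11996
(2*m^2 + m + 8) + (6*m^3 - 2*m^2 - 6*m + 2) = 6*m^3 - 5*m + 10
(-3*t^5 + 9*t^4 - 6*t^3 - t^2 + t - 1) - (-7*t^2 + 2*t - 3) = -3*t^5 + 9*t^4 - 6*t^3 + 6*t^2 - t + 2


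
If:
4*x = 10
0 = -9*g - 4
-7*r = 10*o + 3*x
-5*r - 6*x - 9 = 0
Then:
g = -4/9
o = 261/100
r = -24/5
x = 5/2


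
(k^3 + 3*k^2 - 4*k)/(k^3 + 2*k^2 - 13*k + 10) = k*(k + 4)/(k^2 + 3*k - 10)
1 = 1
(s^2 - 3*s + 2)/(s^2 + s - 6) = (s - 1)/(s + 3)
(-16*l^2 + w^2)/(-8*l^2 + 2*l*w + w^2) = (-4*l + w)/(-2*l + w)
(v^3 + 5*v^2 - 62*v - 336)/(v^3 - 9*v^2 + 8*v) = (v^2 + 13*v + 42)/(v*(v - 1))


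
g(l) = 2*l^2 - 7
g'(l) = 4*l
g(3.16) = 12.97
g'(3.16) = 12.64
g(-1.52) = -2.38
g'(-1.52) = -6.08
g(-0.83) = -5.62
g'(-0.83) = -3.32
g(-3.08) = 11.97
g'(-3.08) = -12.32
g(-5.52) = 53.94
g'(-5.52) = -22.08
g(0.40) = -6.68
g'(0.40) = 1.60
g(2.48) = 5.30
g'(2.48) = 9.92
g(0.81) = -5.69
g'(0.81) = 3.24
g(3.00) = 11.00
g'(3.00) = 12.00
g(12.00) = 281.00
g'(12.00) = 48.00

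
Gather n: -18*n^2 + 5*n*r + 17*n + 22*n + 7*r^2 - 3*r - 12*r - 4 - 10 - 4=-18*n^2 + n*(5*r + 39) + 7*r^2 - 15*r - 18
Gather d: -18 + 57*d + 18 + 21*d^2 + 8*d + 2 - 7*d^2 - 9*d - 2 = 14*d^2 + 56*d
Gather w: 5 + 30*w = 30*w + 5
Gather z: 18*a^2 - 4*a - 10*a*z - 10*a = 18*a^2 - 10*a*z - 14*a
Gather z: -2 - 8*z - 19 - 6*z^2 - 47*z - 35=-6*z^2 - 55*z - 56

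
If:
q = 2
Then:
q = 2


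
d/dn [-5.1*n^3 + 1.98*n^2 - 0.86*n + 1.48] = -15.3*n^2 + 3.96*n - 0.86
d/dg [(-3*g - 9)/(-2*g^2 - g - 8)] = 3*(2*g^2 + g - (g + 3)*(4*g + 1) + 8)/(2*g^2 + g + 8)^2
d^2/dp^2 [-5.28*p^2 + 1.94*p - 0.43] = -10.5600000000000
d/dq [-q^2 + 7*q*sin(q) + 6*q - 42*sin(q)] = 7*q*cos(q) - 2*q + 7*sin(q) - 42*cos(q) + 6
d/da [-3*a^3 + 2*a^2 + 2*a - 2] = -9*a^2 + 4*a + 2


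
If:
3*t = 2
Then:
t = 2/3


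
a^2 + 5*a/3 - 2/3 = (a - 1/3)*(a + 2)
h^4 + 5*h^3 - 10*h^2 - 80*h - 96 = (h - 4)*(h + 2)*(h + 3)*(h + 4)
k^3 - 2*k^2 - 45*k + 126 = (k - 6)*(k - 3)*(k + 7)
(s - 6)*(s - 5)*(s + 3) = s^3 - 8*s^2 - 3*s + 90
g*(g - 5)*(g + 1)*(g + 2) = g^4 - 2*g^3 - 13*g^2 - 10*g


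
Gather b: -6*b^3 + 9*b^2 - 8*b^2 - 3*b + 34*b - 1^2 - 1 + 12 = -6*b^3 + b^2 + 31*b + 10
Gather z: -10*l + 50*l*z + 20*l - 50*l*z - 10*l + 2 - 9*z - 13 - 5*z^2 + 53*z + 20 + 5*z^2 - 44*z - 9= 0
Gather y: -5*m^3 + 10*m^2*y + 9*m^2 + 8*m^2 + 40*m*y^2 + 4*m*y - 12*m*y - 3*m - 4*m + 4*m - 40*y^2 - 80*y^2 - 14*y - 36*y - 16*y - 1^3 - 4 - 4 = -5*m^3 + 17*m^2 - 3*m + y^2*(40*m - 120) + y*(10*m^2 - 8*m - 66) - 9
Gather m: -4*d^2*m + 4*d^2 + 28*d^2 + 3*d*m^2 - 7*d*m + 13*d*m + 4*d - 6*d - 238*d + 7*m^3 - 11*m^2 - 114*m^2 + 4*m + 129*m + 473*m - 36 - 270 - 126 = 32*d^2 - 240*d + 7*m^3 + m^2*(3*d - 125) + m*(-4*d^2 + 6*d + 606) - 432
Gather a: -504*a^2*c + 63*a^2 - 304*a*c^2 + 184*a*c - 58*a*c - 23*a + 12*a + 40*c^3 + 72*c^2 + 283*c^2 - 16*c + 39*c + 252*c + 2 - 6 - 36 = a^2*(63 - 504*c) + a*(-304*c^2 + 126*c - 11) + 40*c^3 + 355*c^2 + 275*c - 40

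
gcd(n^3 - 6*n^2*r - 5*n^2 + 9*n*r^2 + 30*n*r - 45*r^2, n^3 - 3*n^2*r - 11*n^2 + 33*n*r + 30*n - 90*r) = -n^2 + 3*n*r + 5*n - 15*r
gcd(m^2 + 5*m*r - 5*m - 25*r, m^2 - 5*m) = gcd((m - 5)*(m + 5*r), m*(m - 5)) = m - 5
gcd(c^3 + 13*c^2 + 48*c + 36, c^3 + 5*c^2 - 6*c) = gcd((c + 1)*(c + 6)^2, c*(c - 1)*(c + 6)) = c + 6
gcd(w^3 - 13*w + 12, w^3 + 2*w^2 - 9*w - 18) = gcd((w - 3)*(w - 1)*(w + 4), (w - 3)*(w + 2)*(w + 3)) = w - 3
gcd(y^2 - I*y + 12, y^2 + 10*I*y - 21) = y + 3*I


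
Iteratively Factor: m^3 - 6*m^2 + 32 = (m - 4)*(m^2 - 2*m - 8) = (m - 4)*(m + 2)*(m - 4)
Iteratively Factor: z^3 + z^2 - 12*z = (z)*(z^2 + z - 12) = z*(z + 4)*(z - 3)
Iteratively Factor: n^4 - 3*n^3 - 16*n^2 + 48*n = (n + 4)*(n^3 - 7*n^2 + 12*n) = (n - 3)*(n + 4)*(n^2 - 4*n) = (n - 4)*(n - 3)*(n + 4)*(n)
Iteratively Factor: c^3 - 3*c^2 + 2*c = (c - 2)*(c^2 - c) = c*(c - 2)*(c - 1)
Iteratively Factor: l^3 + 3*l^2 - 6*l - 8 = (l - 2)*(l^2 + 5*l + 4) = (l - 2)*(l + 1)*(l + 4)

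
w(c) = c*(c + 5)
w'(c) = 2*c + 5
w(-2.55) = -6.25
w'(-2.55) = -0.10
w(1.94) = 13.46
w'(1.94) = 8.88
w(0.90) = 5.31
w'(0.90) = 6.80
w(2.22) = 16.03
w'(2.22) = 9.44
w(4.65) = 44.87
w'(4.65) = 14.30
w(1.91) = 13.20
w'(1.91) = 8.82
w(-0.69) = -2.97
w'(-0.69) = 3.62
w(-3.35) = -5.53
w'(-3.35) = -1.70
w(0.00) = 0.00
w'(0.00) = 5.00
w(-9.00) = 36.00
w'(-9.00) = -13.00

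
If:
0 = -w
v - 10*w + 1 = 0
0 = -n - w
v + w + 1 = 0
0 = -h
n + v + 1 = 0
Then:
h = 0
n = 0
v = -1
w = 0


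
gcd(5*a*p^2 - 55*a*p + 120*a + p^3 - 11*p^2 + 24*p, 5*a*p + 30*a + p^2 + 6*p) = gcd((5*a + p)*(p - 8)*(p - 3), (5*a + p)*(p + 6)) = 5*a + p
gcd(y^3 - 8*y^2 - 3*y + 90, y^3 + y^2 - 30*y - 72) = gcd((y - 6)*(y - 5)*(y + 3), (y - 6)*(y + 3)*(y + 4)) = y^2 - 3*y - 18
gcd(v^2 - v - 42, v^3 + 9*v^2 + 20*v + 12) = v + 6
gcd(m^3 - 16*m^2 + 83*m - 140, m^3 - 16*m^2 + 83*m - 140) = m^3 - 16*m^2 + 83*m - 140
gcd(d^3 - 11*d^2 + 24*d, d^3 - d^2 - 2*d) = d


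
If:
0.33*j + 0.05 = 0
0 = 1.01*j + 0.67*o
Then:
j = -0.15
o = 0.23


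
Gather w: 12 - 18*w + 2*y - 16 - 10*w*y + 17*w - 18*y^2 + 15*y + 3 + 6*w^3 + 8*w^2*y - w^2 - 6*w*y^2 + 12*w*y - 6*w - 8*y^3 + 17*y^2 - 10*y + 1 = 6*w^3 + w^2*(8*y - 1) + w*(-6*y^2 + 2*y - 7) - 8*y^3 - y^2 + 7*y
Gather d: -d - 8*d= -9*d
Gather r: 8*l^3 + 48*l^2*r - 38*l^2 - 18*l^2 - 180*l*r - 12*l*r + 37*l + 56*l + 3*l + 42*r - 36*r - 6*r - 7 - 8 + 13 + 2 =8*l^3 - 56*l^2 + 96*l + r*(48*l^2 - 192*l)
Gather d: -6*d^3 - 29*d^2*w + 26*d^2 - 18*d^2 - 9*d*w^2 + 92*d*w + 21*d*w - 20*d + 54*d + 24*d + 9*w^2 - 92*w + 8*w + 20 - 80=-6*d^3 + d^2*(8 - 29*w) + d*(-9*w^2 + 113*w + 58) + 9*w^2 - 84*w - 60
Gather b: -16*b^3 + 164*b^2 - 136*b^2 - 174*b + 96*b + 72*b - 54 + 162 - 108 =-16*b^3 + 28*b^2 - 6*b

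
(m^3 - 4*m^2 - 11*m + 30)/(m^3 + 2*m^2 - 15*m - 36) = (m^2 - 7*m + 10)/(m^2 - m - 12)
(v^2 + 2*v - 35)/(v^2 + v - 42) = (v - 5)/(v - 6)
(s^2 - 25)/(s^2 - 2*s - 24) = (25 - s^2)/(-s^2 + 2*s + 24)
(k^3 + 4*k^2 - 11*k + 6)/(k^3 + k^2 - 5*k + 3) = (k + 6)/(k + 3)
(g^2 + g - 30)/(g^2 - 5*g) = (g + 6)/g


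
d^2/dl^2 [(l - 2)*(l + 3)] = 2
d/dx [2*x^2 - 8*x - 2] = 4*x - 8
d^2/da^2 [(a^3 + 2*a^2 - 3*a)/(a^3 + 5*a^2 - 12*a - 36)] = 6*(-a^6 + 9*a^5 + 81*a^4 + 279*a^3 + 576*a^2 + 756*a + 1296)/(a^9 + 15*a^8 + 39*a^7 - 343*a^6 - 1548*a^5 + 2052*a^4 + 15120*a^3 + 3888*a^2 - 46656*a - 46656)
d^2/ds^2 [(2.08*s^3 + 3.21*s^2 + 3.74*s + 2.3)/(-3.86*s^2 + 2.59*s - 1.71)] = (-2.8421709430404e-14*s^5 - 176.079516*s^3 - 23.214252*s^2 + 249.588816*s - 52.395394)/(57.512456*s^6 - 115.769892*s^5 + 154.114746*s^4 - 119.947303*s^3 + 68.273631*s^2 - 22.720257*s + 5.000211)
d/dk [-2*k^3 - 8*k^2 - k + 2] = -6*k^2 - 16*k - 1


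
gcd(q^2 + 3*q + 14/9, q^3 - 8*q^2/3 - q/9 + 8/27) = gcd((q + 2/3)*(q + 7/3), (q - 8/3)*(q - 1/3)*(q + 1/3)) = 1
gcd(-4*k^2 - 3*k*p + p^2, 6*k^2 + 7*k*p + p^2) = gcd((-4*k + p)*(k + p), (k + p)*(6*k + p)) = k + p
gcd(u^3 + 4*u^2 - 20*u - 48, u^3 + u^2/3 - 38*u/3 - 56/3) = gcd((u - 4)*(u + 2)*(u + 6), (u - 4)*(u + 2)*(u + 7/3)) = u^2 - 2*u - 8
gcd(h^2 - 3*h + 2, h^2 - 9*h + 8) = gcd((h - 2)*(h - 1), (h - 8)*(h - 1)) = h - 1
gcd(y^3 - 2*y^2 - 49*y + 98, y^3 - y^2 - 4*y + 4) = y - 2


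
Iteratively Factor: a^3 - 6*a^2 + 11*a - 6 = (a - 3)*(a^2 - 3*a + 2) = (a - 3)*(a - 1)*(a - 2)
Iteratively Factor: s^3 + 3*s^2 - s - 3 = (s + 1)*(s^2 + 2*s - 3) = (s - 1)*(s + 1)*(s + 3)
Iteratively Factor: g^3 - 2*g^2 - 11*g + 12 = (g - 1)*(g^2 - g - 12) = (g - 4)*(g - 1)*(g + 3)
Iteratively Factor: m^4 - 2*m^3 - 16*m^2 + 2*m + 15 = (m + 3)*(m^3 - 5*m^2 - m + 5) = (m - 5)*(m + 3)*(m^2 - 1) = (m - 5)*(m - 1)*(m + 3)*(m + 1)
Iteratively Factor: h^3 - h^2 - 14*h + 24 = (h - 2)*(h^2 + h - 12) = (h - 3)*(h - 2)*(h + 4)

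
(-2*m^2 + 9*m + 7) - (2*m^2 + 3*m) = -4*m^2 + 6*m + 7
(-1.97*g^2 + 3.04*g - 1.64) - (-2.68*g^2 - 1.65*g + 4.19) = 0.71*g^2 + 4.69*g - 5.83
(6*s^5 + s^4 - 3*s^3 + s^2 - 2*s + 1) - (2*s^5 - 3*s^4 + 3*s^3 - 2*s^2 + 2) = 4*s^5 + 4*s^4 - 6*s^3 + 3*s^2 - 2*s - 1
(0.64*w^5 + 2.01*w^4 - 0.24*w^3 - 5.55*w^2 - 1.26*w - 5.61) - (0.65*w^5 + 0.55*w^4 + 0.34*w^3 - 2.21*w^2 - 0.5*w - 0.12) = -0.01*w^5 + 1.46*w^4 - 0.58*w^3 - 3.34*w^2 - 0.76*w - 5.49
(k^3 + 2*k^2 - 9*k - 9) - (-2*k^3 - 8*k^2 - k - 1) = 3*k^3 + 10*k^2 - 8*k - 8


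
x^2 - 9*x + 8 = (x - 8)*(x - 1)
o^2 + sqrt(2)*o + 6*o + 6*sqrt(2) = (o + 6)*(o + sqrt(2))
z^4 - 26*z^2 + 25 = (z - 5)*(z - 1)*(z + 1)*(z + 5)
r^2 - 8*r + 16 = (r - 4)^2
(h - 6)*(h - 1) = h^2 - 7*h + 6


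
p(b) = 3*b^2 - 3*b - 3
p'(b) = 6*b - 3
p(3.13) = 17.00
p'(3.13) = 15.78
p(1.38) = -1.43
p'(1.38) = 5.28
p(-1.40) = 7.08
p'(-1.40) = -11.40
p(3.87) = 30.32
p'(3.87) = 20.22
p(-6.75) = 153.94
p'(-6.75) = -43.50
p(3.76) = 28.13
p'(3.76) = 19.56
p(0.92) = -3.22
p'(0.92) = 2.52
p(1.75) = 0.94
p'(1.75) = 7.50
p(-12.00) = 465.00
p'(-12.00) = -75.00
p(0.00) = -3.00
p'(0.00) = -3.00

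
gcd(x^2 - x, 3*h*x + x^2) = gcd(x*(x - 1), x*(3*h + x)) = x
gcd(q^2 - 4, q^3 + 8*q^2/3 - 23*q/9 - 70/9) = q + 2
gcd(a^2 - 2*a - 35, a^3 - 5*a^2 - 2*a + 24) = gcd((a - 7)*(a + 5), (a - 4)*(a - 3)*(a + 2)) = 1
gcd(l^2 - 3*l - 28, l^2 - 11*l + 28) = l - 7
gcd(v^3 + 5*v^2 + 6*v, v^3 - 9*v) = v^2 + 3*v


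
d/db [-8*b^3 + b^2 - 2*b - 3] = -24*b^2 + 2*b - 2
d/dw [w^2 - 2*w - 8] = 2*w - 2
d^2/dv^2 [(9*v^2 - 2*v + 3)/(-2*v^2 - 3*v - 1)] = 4*(31*v^3 + 9*v^2 - 33*v - 18)/(8*v^6 + 36*v^5 + 66*v^4 + 63*v^3 + 33*v^2 + 9*v + 1)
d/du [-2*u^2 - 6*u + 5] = -4*u - 6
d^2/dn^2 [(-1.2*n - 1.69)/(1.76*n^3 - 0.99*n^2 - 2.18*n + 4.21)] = (-22.30272*n^5 - 50.274048*n^4 + 35.553936*n^3 + 135.665178*n^2 + 23.240316*n - 52.177334)/(5.451776*n^9 - 9.199872*n^8 - 15.083376*n^7 + 60.942981*n^6 - 25.330206*n^5 - 98.653533*n^4 + 137.739148*n^3 + 7.382235*n^2 - 115.915614*n + 74.618461)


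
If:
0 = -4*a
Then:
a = 0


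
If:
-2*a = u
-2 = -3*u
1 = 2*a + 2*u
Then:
No Solution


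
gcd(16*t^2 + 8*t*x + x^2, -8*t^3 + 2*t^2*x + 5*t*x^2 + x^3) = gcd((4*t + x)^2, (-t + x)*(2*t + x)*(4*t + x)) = 4*t + x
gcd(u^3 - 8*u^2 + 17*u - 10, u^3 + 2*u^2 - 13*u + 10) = u^2 - 3*u + 2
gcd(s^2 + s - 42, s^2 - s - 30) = s - 6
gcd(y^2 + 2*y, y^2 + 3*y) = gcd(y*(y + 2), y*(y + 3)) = y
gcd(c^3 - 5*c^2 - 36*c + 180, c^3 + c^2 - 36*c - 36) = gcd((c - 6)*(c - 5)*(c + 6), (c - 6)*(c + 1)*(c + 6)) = c^2 - 36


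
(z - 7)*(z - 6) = z^2 - 13*z + 42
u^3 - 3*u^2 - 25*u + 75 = (u - 5)*(u - 3)*(u + 5)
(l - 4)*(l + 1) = l^2 - 3*l - 4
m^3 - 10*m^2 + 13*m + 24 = (m - 8)*(m - 3)*(m + 1)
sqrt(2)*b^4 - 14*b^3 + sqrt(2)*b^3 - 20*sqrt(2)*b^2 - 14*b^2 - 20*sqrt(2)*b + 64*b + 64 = (b - 8*sqrt(2))*(b - sqrt(2))*(b + 2*sqrt(2))*(sqrt(2)*b + sqrt(2))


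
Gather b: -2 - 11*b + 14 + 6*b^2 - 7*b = 6*b^2 - 18*b + 12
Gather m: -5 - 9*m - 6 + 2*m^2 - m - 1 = 2*m^2 - 10*m - 12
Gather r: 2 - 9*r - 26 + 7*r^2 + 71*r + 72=7*r^2 + 62*r + 48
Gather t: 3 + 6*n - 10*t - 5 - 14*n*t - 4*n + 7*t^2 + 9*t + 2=2*n + 7*t^2 + t*(-14*n - 1)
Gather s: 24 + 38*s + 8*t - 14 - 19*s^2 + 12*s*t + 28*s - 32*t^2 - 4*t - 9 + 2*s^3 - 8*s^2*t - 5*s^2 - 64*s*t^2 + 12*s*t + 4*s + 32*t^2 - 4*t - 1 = 2*s^3 + s^2*(-8*t - 24) + s*(-64*t^2 + 24*t + 70)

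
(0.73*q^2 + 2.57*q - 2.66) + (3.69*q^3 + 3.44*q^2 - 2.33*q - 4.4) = 3.69*q^3 + 4.17*q^2 + 0.24*q - 7.06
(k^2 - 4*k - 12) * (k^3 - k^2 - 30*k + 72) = k^5 - 5*k^4 - 38*k^3 + 204*k^2 + 72*k - 864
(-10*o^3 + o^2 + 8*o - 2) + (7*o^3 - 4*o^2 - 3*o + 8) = -3*o^3 - 3*o^2 + 5*o + 6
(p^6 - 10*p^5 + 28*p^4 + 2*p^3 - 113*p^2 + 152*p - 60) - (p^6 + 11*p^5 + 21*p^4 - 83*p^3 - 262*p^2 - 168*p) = -21*p^5 + 7*p^4 + 85*p^3 + 149*p^2 + 320*p - 60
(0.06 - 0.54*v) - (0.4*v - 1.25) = 1.31 - 0.94*v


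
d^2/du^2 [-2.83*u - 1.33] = 0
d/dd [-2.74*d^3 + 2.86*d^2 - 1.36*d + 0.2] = -8.22*d^2 + 5.72*d - 1.36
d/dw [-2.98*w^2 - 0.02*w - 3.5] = -5.96*w - 0.02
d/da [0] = 0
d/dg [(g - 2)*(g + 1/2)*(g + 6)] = 3*g^2 + 9*g - 10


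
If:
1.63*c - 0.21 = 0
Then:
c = 0.13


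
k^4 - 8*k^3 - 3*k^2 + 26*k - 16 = (k - 8)*(k - 1)^2*(k + 2)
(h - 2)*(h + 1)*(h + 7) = h^3 + 6*h^2 - 9*h - 14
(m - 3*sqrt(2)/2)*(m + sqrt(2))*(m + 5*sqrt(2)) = m^3 + 9*sqrt(2)*m^2/2 - 8*m - 15*sqrt(2)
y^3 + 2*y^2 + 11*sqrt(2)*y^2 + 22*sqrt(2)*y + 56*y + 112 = (y + 2)*(y + 4*sqrt(2))*(y + 7*sqrt(2))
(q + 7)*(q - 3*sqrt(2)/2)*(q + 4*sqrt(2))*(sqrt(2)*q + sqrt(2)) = sqrt(2)*q^4 + 5*q^3 + 8*sqrt(2)*q^3 - 5*sqrt(2)*q^2 + 40*q^2 - 96*sqrt(2)*q + 35*q - 84*sqrt(2)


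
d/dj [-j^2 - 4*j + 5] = -2*j - 4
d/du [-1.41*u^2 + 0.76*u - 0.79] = 0.76 - 2.82*u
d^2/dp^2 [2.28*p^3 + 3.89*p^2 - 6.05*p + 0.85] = 13.68*p + 7.78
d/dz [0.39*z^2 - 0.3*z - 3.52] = 0.78*z - 0.3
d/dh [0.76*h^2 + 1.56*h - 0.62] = 1.52*h + 1.56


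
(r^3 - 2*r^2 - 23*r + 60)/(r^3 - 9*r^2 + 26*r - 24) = (r + 5)/(r - 2)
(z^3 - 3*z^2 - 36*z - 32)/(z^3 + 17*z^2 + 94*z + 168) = (z^2 - 7*z - 8)/(z^2 + 13*z + 42)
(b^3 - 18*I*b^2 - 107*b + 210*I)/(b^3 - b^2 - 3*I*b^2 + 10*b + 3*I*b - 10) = (b^2 - 13*I*b - 42)/(b^2 + b*(-1 + 2*I) - 2*I)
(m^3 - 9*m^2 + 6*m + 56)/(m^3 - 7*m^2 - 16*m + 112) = (m + 2)/(m + 4)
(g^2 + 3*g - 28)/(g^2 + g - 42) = (g - 4)/(g - 6)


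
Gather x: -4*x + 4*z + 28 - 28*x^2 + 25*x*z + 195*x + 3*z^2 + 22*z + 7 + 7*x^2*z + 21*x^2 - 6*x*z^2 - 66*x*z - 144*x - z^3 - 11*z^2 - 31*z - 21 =x^2*(7*z - 7) + x*(-6*z^2 - 41*z + 47) - z^3 - 8*z^2 - 5*z + 14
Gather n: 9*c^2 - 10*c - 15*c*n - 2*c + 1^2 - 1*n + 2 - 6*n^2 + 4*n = 9*c^2 - 12*c - 6*n^2 + n*(3 - 15*c) + 3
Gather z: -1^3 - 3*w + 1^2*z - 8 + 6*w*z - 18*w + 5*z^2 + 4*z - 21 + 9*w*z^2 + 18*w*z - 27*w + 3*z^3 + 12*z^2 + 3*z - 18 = -48*w + 3*z^3 + z^2*(9*w + 17) + z*(24*w + 8) - 48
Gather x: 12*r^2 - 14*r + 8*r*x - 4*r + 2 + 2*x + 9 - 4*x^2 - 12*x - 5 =12*r^2 - 18*r - 4*x^2 + x*(8*r - 10) + 6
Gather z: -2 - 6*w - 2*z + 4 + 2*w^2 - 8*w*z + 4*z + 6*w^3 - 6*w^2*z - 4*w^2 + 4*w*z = 6*w^3 - 2*w^2 - 6*w + z*(-6*w^2 - 4*w + 2) + 2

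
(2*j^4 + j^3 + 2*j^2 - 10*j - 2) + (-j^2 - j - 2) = 2*j^4 + j^3 + j^2 - 11*j - 4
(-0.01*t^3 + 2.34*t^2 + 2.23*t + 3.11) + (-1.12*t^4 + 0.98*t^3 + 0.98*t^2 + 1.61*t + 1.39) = -1.12*t^4 + 0.97*t^3 + 3.32*t^2 + 3.84*t + 4.5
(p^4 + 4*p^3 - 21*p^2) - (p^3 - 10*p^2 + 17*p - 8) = p^4 + 3*p^3 - 11*p^2 - 17*p + 8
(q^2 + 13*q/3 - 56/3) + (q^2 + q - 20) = 2*q^2 + 16*q/3 - 116/3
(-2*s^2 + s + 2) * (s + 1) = -2*s^3 - s^2 + 3*s + 2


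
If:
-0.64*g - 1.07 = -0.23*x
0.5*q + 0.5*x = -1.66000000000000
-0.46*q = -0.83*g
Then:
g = -1.74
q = -3.14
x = -0.18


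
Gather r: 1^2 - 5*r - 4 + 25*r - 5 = 20*r - 8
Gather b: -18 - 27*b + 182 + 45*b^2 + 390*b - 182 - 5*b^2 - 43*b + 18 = 40*b^2 + 320*b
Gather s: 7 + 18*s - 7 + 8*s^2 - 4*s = 8*s^2 + 14*s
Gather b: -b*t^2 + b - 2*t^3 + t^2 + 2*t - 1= b*(1 - t^2) - 2*t^3 + t^2 + 2*t - 1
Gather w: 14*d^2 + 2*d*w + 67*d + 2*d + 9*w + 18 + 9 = 14*d^2 + 69*d + w*(2*d + 9) + 27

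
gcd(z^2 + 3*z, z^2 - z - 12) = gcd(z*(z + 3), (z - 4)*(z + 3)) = z + 3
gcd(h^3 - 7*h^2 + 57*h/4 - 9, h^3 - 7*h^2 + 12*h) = h - 4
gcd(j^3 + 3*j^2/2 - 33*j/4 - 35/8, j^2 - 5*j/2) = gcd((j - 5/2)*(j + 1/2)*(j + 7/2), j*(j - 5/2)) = j - 5/2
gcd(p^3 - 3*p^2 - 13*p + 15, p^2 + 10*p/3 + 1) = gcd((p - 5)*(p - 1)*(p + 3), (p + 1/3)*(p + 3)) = p + 3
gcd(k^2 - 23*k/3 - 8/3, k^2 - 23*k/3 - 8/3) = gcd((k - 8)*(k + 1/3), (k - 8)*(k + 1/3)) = k^2 - 23*k/3 - 8/3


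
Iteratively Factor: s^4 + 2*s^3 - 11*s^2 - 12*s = (s - 3)*(s^3 + 5*s^2 + 4*s) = (s - 3)*(s + 1)*(s^2 + 4*s) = (s - 3)*(s + 1)*(s + 4)*(s)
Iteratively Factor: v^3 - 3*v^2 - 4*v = (v - 4)*(v^2 + v) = v*(v - 4)*(v + 1)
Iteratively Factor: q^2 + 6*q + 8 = (q + 4)*(q + 2)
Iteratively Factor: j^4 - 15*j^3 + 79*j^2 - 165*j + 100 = (j - 4)*(j^3 - 11*j^2 + 35*j - 25) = (j - 5)*(j - 4)*(j^2 - 6*j + 5) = (j - 5)*(j - 4)*(j - 1)*(j - 5)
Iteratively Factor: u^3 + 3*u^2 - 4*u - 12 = (u + 2)*(u^2 + u - 6) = (u + 2)*(u + 3)*(u - 2)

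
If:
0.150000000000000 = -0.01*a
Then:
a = -15.00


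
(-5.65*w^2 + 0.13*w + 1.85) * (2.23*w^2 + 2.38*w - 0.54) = -12.5995*w^4 - 13.1571*w^3 + 7.4859*w^2 + 4.3328*w - 0.999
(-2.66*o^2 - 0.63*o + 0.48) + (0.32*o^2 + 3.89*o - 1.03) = -2.34*o^2 + 3.26*o - 0.55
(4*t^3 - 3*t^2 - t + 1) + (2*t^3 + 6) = 6*t^3 - 3*t^2 - t + 7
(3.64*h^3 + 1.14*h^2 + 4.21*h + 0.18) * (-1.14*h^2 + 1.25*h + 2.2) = -4.1496*h^5 + 3.2504*h^4 + 4.6336*h^3 + 7.5653*h^2 + 9.487*h + 0.396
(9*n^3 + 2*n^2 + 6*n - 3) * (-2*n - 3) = -18*n^4 - 31*n^3 - 18*n^2 - 12*n + 9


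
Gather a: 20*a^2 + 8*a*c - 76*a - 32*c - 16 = 20*a^2 + a*(8*c - 76) - 32*c - 16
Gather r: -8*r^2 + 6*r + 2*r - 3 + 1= -8*r^2 + 8*r - 2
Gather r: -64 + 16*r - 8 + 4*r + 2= 20*r - 70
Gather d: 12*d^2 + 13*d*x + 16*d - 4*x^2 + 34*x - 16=12*d^2 + d*(13*x + 16) - 4*x^2 + 34*x - 16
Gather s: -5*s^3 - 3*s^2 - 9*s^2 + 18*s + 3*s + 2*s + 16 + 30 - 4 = -5*s^3 - 12*s^2 + 23*s + 42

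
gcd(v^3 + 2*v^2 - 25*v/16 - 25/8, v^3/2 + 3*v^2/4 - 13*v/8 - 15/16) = 1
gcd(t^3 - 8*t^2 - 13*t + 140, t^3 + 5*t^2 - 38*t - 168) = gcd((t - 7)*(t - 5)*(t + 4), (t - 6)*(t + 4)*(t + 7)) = t + 4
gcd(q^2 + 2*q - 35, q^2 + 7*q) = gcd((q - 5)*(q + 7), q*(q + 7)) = q + 7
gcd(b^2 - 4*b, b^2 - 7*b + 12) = b - 4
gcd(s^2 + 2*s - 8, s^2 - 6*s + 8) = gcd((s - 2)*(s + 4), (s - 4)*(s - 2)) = s - 2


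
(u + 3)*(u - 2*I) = u^2 + 3*u - 2*I*u - 6*I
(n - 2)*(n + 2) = n^2 - 4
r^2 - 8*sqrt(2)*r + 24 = (r - 6*sqrt(2))*(r - 2*sqrt(2))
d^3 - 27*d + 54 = (d - 3)^2*(d + 6)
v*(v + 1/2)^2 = v^3 + v^2 + v/4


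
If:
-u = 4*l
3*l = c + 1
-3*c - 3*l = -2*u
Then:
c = -11/20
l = 3/20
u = -3/5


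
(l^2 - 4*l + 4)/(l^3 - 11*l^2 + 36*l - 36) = (l - 2)/(l^2 - 9*l + 18)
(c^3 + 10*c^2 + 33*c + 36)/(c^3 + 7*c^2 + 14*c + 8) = (c^2 + 6*c + 9)/(c^2 + 3*c + 2)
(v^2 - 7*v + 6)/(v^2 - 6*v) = (v - 1)/v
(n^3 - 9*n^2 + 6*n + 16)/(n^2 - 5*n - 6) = (n^2 - 10*n + 16)/(n - 6)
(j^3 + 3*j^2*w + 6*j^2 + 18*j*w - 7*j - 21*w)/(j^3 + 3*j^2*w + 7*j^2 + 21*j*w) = (j - 1)/j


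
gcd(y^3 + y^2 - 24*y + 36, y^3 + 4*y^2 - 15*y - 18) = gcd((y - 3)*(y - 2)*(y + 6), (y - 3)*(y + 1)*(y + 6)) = y^2 + 3*y - 18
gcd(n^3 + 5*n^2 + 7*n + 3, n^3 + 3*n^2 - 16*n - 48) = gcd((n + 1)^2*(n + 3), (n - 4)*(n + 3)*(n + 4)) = n + 3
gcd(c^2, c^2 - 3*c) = c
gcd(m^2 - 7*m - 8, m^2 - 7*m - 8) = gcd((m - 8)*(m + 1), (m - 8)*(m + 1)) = m^2 - 7*m - 8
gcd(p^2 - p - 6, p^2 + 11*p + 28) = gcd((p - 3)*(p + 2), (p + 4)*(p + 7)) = 1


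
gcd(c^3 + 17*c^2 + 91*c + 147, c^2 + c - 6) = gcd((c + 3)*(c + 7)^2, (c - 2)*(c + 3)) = c + 3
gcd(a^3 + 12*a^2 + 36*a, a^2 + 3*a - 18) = a + 6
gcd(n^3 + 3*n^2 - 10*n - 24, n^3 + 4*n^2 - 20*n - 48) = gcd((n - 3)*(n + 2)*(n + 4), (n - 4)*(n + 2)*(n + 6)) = n + 2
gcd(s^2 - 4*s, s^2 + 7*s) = s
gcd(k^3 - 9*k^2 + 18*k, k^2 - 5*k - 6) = k - 6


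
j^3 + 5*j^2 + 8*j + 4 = (j + 1)*(j + 2)^2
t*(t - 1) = t^2 - t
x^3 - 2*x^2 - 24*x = x*(x - 6)*(x + 4)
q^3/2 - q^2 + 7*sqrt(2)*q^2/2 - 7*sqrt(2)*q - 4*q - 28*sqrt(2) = (q/2 + 1)*(q - 4)*(q + 7*sqrt(2))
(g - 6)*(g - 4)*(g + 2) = g^3 - 8*g^2 + 4*g + 48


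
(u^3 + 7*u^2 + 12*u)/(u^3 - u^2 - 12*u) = (u + 4)/(u - 4)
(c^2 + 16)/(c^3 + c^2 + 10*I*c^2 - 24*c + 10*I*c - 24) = (c - 4*I)/(c^2 + c*(1 + 6*I) + 6*I)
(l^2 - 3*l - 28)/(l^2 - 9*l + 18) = (l^2 - 3*l - 28)/(l^2 - 9*l + 18)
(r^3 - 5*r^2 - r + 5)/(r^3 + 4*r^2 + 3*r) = (r^2 - 6*r + 5)/(r*(r + 3))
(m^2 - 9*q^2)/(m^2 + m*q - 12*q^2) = (m + 3*q)/(m + 4*q)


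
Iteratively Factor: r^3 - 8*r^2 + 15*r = (r)*(r^2 - 8*r + 15) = r*(r - 5)*(r - 3)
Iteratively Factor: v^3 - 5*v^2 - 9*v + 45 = (v - 3)*(v^2 - 2*v - 15) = (v - 3)*(v + 3)*(v - 5)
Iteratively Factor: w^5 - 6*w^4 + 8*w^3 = (w)*(w^4 - 6*w^3 + 8*w^2) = w^2*(w^3 - 6*w^2 + 8*w) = w^3*(w^2 - 6*w + 8) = w^3*(w - 4)*(w - 2)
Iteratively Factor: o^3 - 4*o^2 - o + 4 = (o - 4)*(o^2 - 1) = (o - 4)*(o + 1)*(o - 1)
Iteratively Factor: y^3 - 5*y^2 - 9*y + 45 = (y + 3)*(y^2 - 8*y + 15) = (y - 3)*(y + 3)*(y - 5)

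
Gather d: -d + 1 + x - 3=-d + x - 2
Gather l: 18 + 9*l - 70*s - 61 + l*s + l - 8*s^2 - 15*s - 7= l*(s + 10) - 8*s^2 - 85*s - 50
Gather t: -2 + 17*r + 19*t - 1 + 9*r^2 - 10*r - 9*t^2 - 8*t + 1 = 9*r^2 + 7*r - 9*t^2 + 11*t - 2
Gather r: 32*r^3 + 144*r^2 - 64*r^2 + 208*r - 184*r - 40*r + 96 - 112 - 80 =32*r^3 + 80*r^2 - 16*r - 96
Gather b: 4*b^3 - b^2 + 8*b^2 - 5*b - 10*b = 4*b^3 + 7*b^2 - 15*b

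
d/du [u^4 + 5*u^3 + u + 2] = 4*u^3 + 15*u^2 + 1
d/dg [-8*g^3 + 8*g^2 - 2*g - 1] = -24*g^2 + 16*g - 2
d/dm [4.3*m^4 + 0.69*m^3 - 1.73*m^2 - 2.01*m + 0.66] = 17.2*m^3 + 2.07*m^2 - 3.46*m - 2.01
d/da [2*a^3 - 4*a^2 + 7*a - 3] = 6*a^2 - 8*a + 7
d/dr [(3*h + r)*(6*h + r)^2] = 3*(4*h + r)*(6*h + r)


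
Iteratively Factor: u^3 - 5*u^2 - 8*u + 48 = (u + 3)*(u^2 - 8*u + 16) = (u - 4)*(u + 3)*(u - 4)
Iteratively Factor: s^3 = (s)*(s^2) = s^2*(s)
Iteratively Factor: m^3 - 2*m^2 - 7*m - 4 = (m + 1)*(m^2 - 3*m - 4) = (m + 1)^2*(m - 4)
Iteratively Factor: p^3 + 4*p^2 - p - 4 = (p - 1)*(p^2 + 5*p + 4) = (p - 1)*(p + 4)*(p + 1)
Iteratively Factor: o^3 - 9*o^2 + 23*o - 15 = (o - 1)*(o^2 - 8*o + 15) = (o - 3)*(o - 1)*(o - 5)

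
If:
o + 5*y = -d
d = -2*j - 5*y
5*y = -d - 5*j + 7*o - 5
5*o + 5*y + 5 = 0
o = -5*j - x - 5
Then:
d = 95/11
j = 5/11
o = 10/11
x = -90/11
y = -21/11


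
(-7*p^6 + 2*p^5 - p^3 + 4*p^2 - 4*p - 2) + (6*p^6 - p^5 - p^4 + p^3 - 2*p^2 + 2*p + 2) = -p^6 + p^5 - p^4 + 2*p^2 - 2*p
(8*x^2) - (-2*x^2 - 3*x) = 10*x^2 + 3*x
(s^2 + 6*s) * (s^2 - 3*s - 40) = s^4 + 3*s^3 - 58*s^2 - 240*s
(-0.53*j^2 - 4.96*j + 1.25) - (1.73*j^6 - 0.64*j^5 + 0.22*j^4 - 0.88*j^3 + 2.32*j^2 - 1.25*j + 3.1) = -1.73*j^6 + 0.64*j^5 - 0.22*j^4 + 0.88*j^3 - 2.85*j^2 - 3.71*j - 1.85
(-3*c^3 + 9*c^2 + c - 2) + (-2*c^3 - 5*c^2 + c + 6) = -5*c^3 + 4*c^2 + 2*c + 4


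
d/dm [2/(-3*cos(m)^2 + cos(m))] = 2*(sin(m)/cos(m)^2 - 6*tan(m))/(3*cos(m) - 1)^2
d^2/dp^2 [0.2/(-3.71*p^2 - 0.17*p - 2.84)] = (5.50564*p^2 + 0.25228*p - 0.2*(7.42*p + 0.17)*(14.84*p + 0.34) + 4.21456)/(3.71*p^2 + 0.17*p + 2.84)^3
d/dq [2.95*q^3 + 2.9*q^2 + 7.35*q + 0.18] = 8.85*q^2 + 5.8*q + 7.35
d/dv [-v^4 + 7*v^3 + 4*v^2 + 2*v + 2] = -4*v^3 + 21*v^2 + 8*v + 2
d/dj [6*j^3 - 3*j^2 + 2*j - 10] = 18*j^2 - 6*j + 2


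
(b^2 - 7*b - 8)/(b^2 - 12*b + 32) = (b + 1)/(b - 4)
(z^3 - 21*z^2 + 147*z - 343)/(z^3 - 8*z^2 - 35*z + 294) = (z - 7)/(z + 6)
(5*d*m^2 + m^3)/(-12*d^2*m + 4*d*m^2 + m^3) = m*(5*d + m)/(-12*d^2 + 4*d*m + m^2)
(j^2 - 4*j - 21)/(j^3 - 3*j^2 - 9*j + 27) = (j - 7)/(j^2 - 6*j + 9)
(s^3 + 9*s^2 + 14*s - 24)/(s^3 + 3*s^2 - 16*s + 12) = (s + 4)/(s - 2)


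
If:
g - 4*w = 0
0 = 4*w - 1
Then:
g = 1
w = 1/4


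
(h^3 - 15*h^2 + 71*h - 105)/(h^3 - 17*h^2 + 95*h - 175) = (h - 3)/(h - 5)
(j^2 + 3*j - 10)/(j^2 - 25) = (j - 2)/(j - 5)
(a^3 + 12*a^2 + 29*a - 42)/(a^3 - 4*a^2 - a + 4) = (a^2 + 13*a + 42)/(a^2 - 3*a - 4)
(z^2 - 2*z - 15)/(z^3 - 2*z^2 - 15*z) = 1/z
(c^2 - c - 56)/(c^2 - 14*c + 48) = (c + 7)/(c - 6)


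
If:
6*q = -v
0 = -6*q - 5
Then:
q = -5/6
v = 5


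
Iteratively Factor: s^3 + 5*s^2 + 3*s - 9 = (s - 1)*(s^2 + 6*s + 9) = (s - 1)*(s + 3)*(s + 3)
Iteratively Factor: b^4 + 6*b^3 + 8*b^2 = (b + 2)*(b^3 + 4*b^2) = b*(b + 2)*(b^2 + 4*b) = b^2*(b + 2)*(b + 4)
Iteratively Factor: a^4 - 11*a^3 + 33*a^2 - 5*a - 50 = (a + 1)*(a^3 - 12*a^2 + 45*a - 50) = (a - 5)*(a + 1)*(a^2 - 7*a + 10) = (a - 5)^2*(a + 1)*(a - 2)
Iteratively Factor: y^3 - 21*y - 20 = (y - 5)*(y^2 + 5*y + 4) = (y - 5)*(y + 4)*(y + 1)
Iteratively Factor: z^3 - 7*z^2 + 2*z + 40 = (z + 2)*(z^2 - 9*z + 20) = (z - 5)*(z + 2)*(z - 4)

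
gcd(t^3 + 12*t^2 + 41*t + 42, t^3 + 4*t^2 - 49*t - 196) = t + 7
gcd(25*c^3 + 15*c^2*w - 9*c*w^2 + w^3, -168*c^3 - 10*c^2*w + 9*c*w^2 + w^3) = 1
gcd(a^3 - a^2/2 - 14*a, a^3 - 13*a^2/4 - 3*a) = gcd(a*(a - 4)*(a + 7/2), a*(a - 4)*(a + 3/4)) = a^2 - 4*a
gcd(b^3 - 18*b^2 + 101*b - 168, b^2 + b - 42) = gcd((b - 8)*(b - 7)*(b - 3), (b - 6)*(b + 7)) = 1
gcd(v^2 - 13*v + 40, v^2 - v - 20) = v - 5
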